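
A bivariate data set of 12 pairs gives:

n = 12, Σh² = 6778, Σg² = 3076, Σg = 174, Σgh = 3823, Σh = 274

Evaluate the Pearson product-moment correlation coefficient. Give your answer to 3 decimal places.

-0.279

r = (nΣgh − ΣgΣh) / √[(nΣg² − (Σg)²)(nΣh² − (Σh)²)]
Numerator: 12×3823 − 174×274 = -1800
Denominator: √[(36912 − 30276)(81336 − 75076)] = √[6636 × 6260] = 6445.2587
r = -1800 / 6445.2587 ≈ -0.279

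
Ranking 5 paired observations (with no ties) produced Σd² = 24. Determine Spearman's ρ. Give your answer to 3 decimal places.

ρ = 1 − 6Σd² / [n(n²−1)] = 1 − 6×24 / (5×24)
  = 1 − 144/120 = 1 − 1.2000 ≈ -0.200

-0.200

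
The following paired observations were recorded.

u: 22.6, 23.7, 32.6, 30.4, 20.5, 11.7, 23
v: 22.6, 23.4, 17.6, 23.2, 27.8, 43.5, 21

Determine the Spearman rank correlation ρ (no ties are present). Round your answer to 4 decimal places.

-0.7143

Rank u: 3, 5, 7, 6, 2, 1, 4
Rank v: 3, 5, 1, 4, 6, 7, 2
d = rank(u) − rank(v): 0, 0, 6, 2, -4, -6, 2; Σd² = 96
ρ = 1 − 6Σd² / [n(n²−1)] = 1 − 6×96 / (7×48) = 1 − 576/336 ≈ -0.7143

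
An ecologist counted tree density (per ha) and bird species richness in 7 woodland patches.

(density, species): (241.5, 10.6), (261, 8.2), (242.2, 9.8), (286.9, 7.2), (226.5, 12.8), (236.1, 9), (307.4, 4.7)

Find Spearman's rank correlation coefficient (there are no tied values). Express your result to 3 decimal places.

-0.893

Rank density: 3, 5, 4, 6, 1, 2, 7
Rank species: 6, 3, 5, 2, 7, 4, 1
d = rank(density) − rank(species): -3, 2, -1, 4, -6, -2, 6; Σd² = 106
ρ = 1 − 6Σd² / [n(n²−1)] = 1 − 6×106 / (7×48) = 1 − 636/336 ≈ -0.893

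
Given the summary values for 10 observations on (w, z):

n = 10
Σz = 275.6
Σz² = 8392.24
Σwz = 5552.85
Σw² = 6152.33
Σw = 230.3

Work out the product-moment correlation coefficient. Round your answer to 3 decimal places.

r = (nΣwz − ΣwΣz) / √[(nΣw² − (Σw)²)(nΣz² − (Σz)²)]
Numerator: 10×5552.85 − 230.3×275.6 = -7942.18
Denominator: √[(61523.3 − 53038.09)(83922.4 − 75955.36)] = √[8485.21 × 7967.04] = 8222.0440
r = -7942.18 / 8222.0440 ≈ -0.966

-0.966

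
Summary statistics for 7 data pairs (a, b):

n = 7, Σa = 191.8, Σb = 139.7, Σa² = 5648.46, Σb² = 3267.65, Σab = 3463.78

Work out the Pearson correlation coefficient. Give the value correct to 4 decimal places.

-0.8382

r = (nΣab − ΣaΣb) / √[(nΣa² − (Σa)²)(nΣb² − (Σb)²)]
Numerator: 7×3463.78 − 191.8×139.7 = -2548
Denominator: √[(39539.22 − 36787.24)(22873.55 − 19516.09)] = √[2751.98 × 3357.46] = 3039.6814
r = -2548 / 3039.6814 ≈ -0.8382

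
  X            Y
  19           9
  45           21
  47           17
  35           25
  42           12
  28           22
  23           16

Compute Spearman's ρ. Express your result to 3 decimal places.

0.321

Rank X: 1, 6, 7, 4, 5, 3, 2
Rank Y: 1, 5, 4, 7, 2, 6, 3
d = rank(X) − rank(Y): 0, 1, 3, -3, 3, -3, -1; Σd² = 38
ρ = 1 − 6Σd² / [n(n²−1)] = 1 − 6×38 / (7×48) = 1 − 228/336 ≈ 0.321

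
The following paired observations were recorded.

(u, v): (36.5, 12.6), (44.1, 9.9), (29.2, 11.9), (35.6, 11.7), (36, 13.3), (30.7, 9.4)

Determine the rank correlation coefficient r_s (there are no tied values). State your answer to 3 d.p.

0.143

Rank u: 5, 6, 1, 3, 4, 2
Rank v: 5, 2, 4, 3, 6, 1
d = rank(u) − rank(v): 0, 4, -3, 0, -2, 1; Σd² = 30
ρ = 1 − 6Σd² / [n(n²−1)] = 1 − 6×30 / (6×35) = 1 − 180/210 ≈ 0.143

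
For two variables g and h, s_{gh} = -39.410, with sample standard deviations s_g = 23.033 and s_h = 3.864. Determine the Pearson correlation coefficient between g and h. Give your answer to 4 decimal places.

-0.4428

r = Cov(g,h) / (s_g · s_h) = -39.410 / (23.033 × 3.864)
  = -39.410 / 88.9995 ≈ -0.4428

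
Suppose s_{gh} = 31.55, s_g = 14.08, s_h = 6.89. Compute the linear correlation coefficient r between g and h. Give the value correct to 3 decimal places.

0.325

r = Cov(g,h) / (s_g · s_h) = 31.55 / (14.08 × 6.89)
  = 31.55 / 97.0112 ≈ 0.325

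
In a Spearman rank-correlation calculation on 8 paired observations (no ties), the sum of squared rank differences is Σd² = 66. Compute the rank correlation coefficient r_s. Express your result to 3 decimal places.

ρ = 1 − 6Σd² / [n(n²−1)] = 1 − 6×66 / (8×63)
  = 1 − 396/504 = 1 − 0.7857 ≈ 0.214

0.214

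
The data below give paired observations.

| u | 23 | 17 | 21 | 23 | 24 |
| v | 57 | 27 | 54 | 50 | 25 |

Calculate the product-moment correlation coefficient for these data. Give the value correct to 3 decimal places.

n = 5, Σu = 108, Σv = 213, Σu² = 2364, Σv² = 10019, Σuv = 4654
nΣuv − ΣuΣv = 23270 − 23004 = 266
nΣu² − (Σu)² = 11820 − 11664 = 156; nΣv² − (Σv)² = 50095 − 45369 = 4726
r = 266 / √(156 × 4726) = 266 / 858.6361 ≈ 0.310

0.310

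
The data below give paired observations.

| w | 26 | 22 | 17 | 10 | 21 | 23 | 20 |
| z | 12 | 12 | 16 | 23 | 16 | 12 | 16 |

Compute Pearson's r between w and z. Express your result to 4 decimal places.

n = 7, Σw = 139, Σz = 107, Σw² = 2919, Σz² = 1729, Σwz = 2010
nΣwz − ΣwΣz = 14070 − 14873 = -803
nΣw² − (Σw)² = 20433 − 19321 = 1112; nΣz² − (Σz)² = 12103 − 11449 = 654
r = -803 / √(1112 × 654) = -803 / 852.7884 ≈ -0.9416

-0.9416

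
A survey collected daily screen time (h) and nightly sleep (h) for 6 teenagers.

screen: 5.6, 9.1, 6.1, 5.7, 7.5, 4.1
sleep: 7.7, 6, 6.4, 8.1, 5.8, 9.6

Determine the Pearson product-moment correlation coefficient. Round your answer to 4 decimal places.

n = 6, Σx = 38.1, Σy = 43.6, Σx² = 256.93, Σy² = 327.66, Σxy = 265.79
nΣxy − ΣxΣy = 1594.74 − 1661.16 = -66.42
nΣx² − (Σx)² = 1541.58 − 1451.61 = 89.97; nΣy² − (Σy)² = 1965.96 − 1900.96 = 65
r = -66.42 / √(89.97 × 65) = -66.42 / 76.4725 ≈ -0.8685

-0.8685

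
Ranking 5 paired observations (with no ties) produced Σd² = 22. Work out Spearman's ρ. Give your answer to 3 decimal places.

-0.100

ρ = 1 − 6Σd² / [n(n²−1)] = 1 − 6×22 / (5×24)
  = 1 − 132/120 = 1 − 1.1000 ≈ -0.100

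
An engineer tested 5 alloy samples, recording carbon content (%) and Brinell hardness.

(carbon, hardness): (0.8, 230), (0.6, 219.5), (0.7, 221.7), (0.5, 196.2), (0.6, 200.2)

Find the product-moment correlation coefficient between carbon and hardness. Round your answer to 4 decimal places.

n = 5, Σx = 3.2, Σy = 1067.6, Σx² = 2.1, Σy² = 228805.62, Σxy = 689.11
nΣxy − ΣxΣy = 3445.55 − 3416.32 = 29.23
nΣx² − (Σx)² = 10.5 − 10.24 = 0.26; nΣy² − (Σy)² = 1144028.1 − 1139769.76 = 4258.34
r = 29.23 / √(0.26 × 4258.34) = 29.23 / 33.2741 ≈ 0.8785

0.8785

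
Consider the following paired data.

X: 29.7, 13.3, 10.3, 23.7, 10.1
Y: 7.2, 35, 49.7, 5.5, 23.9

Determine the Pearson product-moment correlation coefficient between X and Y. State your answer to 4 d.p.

-0.8313

n = 5, ΣX = 87.1, ΣY = 121.3, ΣX² = 1828.77, ΣY² = 4348.39, ΣXY = 1562.99
nΣXY − ΣXΣY = 7814.95 − 10565.23 = -2750.28
nΣX² − (ΣX)² = 9143.85 − 7586.41 = 1557.44; nΣY² − (ΣY)² = 21741.95 − 14713.69 = 7028.26
r = -2750.28 / √(1557.44 × 7028.26) = -2750.28 / 3308.4881 ≈ -0.8313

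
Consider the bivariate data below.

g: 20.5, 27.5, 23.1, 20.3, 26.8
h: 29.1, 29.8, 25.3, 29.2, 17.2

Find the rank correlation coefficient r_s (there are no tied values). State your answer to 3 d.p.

Rank g: 2, 5, 3, 1, 4
Rank h: 3, 5, 2, 4, 1
d = rank(g) − rank(h): -1, 0, 1, -3, 3; Σd² = 20
ρ = 1 − 6Σd² / [n(n²−1)] = 1 − 6×20 / (5×24) = 1 − 120/120 ≈ 0.000

0.000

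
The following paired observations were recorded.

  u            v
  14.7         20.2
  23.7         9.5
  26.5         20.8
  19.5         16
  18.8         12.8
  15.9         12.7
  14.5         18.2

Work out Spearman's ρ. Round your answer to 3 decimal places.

-0.071

Rank u: 2, 6, 7, 5, 4, 3, 1
Rank v: 6, 1, 7, 4, 3, 2, 5
d = rank(u) − rank(v): -4, 5, 0, 1, 1, 1, -4; Σd² = 60
ρ = 1 − 6Σd² / [n(n²−1)] = 1 − 6×60 / (7×48) = 1 − 360/336 ≈ -0.071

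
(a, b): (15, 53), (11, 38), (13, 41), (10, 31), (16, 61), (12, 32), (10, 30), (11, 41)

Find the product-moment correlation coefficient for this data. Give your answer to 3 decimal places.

n = 8, Σa = 98, Σb = 327, Σa² = 1236, Σb² = 14221, Σab = 4167
nΣab − ΣaΣb = 33336 − 32046 = 1290
nΣa² − (Σa)² = 9888 − 9604 = 284; nΣb² − (Σb)² = 113768 − 106929 = 6839
r = 1290 / √(284 × 6839) = 1290 / 1393.6556 ≈ 0.926

0.926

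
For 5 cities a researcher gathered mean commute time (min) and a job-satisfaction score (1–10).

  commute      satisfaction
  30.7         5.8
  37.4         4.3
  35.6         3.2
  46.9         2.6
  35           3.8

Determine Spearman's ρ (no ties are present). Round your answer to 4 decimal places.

-0.7000

Rank commute: 1, 4, 3, 5, 2
Rank satisfaction: 5, 4, 2, 1, 3
d = rank(commute) − rank(satisfaction): -4, 0, 1, 4, -1; Σd² = 34
ρ = 1 − 6Σd² / [n(n²−1)] = 1 − 6×34 / (5×24) = 1 − 204/120 ≈ -0.7000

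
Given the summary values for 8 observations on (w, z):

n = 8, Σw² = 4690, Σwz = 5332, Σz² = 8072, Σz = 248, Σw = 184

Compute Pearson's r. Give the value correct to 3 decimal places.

-0.887

r = (nΣwz − ΣwΣz) / √[(nΣw² − (Σw)²)(nΣz² − (Σz)²)]
Numerator: 8×5332 − 184×248 = -2976
Denominator: √[(37520 − 33856)(64576 − 61504)] = √[3664 × 3072] = 3354.9677
r = -2976 / 3354.9677 ≈ -0.887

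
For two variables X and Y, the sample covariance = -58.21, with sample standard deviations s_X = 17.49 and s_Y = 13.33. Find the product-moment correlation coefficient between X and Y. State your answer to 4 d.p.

-0.2497

r = Cov(X,Y) / (s_X · s_Y) = -58.21 / (17.49 × 13.33)
  = -58.21 / 233.1417 ≈ -0.2497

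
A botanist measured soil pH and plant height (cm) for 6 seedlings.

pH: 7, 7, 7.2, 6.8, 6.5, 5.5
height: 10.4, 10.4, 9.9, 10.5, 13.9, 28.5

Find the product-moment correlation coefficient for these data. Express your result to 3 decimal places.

-0.975

n = 6, Σx = 40, Σy = 83.6, Σx² = 268.58, Σy² = 1430.04, Σxy = 535.38
nΣxy − ΣxΣy = 3212.28 − 3344 = -131.72
nΣx² − (Σx)² = 1611.48 − 1600 = 11.48; nΣy² − (Σy)² = 8580.24 − 6988.96 = 1591.28
r = -131.72 / √(11.48 × 1591.28) = -131.72 / 135.1588 ≈ -0.975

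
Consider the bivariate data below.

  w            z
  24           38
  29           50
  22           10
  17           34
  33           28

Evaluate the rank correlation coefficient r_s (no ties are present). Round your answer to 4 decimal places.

Rank w: 3, 4, 2, 1, 5
Rank z: 4, 5, 1, 3, 2
d = rank(w) − rank(z): -1, -1, 1, -2, 3; Σd² = 16
ρ = 1 − 6Σd² / [n(n²−1)] = 1 − 6×16 / (5×24) = 1 − 96/120 ≈ 0.2000

0.2000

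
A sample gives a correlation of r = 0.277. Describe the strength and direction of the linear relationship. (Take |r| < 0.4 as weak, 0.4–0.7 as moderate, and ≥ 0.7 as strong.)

r = 0.277 > 0 so the relationship is positive.
|r| = 0.277, which falls in the weak range.

weak positive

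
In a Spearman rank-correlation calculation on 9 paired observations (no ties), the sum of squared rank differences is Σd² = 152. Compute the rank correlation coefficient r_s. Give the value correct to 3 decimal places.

-0.267

ρ = 1 − 6Σd² / [n(n²−1)] = 1 − 6×152 / (9×80)
  = 1 − 912/720 = 1 − 1.2667 ≈ -0.267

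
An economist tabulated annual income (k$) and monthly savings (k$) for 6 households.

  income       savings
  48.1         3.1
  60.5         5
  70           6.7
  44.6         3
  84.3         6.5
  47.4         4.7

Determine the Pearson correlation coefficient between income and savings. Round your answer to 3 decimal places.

0.882

n = 6, Σx = 354.9, Σy = 29, Σx² = 22216.27, Σy² = 152.84, Σxy = 1825.14
nΣxy − ΣxΣy = 10950.84 − 10292.1 = 658.74
nΣx² − (Σx)² = 133297.62 − 125954.01 = 7343.61; nΣy² − (Σy)² = 917.04 − 841 = 76.04
r = 658.74 / √(7343.61 × 76.04) = 658.74 / 747.2671 ≈ 0.882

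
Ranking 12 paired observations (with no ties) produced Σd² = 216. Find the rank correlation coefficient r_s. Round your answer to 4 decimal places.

0.2448

ρ = 1 − 6Σd² / [n(n²−1)] = 1 − 6×216 / (12×143)
  = 1 − 1296/1716 = 1 − 0.75524 ≈ 0.2448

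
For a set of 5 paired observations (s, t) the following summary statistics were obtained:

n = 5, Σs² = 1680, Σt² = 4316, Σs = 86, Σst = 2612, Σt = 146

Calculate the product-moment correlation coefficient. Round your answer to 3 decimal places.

0.979

r = (nΣst − ΣsΣt) / √[(nΣs² − (Σs)²)(nΣt² − (Σt)²)]
Numerator: 5×2612 − 86×146 = 504
Denominator: √[(8400 − 7396)(21580 − 21316)] = √[1004 × 264] = 514.8359
r = 504 / 514.8359 ≈ 0.979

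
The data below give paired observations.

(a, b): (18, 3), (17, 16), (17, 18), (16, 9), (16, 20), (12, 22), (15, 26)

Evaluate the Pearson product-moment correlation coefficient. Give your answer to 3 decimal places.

n = 7, Σa = 111, Σb = 114, Σa² = 1783, Σb² = 2230, Σab = 1750
nΣab − ΣaΣb = 12250 − 12654 = -404
nΣa² − (Σa)² = 12481 − 12321 = 160; nΣb² − (Σb)² = 15610 − 12996 = 2614
r = -404 / √(160 × 2614) = -404 / 646.7148 ≈ -0.625

-0.625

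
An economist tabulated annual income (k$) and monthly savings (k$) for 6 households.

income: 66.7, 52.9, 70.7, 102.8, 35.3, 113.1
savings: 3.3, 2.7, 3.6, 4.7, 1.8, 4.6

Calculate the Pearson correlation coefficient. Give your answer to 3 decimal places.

n = 6, Σx = 441.5, Σy = 20.7, Σx² = 36851.33, Σy² = 77.63, Σxy = 1684.42
nΣxy − ΣxΣy = 10106.52 − 9139.05 = 967.47
nΣx² − (Σx)² = 221107.98 − 194922.25 = 26185.73; nΣy² − (Σy)² = 465.78 − 428.49 = 37.29
r = 967.47 / √(26185.73 × 37.29) = 967.47 / 988.1629 ≈ 0.979

0.979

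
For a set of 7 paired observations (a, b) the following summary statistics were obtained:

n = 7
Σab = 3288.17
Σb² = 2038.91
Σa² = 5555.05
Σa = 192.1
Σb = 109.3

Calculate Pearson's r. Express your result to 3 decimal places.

r = (nΣab − ΣaΣb) / √[(nΣa² − (Σa)²)(nΣb² − (Σb)²)]
Numerator: 7×3288.17 − 192.1×109.3 = 2020.66
Denominator: √[(38885.35 − 36902.41)(14272.37 − 11946.49)] = √[1982.94 × 2325.88] = 2147.5755
r = 2020.66 / 2147.5755 ≈ 0.941

0.941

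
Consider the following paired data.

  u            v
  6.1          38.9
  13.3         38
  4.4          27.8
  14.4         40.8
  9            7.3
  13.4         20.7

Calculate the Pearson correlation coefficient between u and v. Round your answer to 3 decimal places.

n = 6, Σu = 60.6, Σv = 173.5, Σu² = 701.38, Σv² = 5876.47, Σuv = 1795.61
nΣuv − ΣuΣv = 10773.66 − 10514.1 = 259.56
nΣu² − (Σu)² = 4208.28 − 3672.36 = 535.92; nΣv² − (Σv)² = 35258.82 − 30102.25 = 5156.57
r = 259.56 / √(535.92 × 5156.57) = 259.56 / 1662.3805 ≈ 0.156

0.156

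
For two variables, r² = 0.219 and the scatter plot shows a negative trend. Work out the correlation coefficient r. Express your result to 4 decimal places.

-0.4680

|r| = √0.219 = 0.4680
The association is negative, so r = −0.4680.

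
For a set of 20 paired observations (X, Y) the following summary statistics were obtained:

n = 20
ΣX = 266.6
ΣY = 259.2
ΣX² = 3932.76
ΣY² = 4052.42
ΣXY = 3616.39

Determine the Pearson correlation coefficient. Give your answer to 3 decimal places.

r = (nΣXY − ΣXΣY) / √[(nΣX² − (ΣX)²)(nΣY² − (ΣY)²)]
Numerator: 20×3616.39 − 266.6×259.2 = 3225.08
Denominator: √[(78655.2 − 71075.56)(81048.4 − 67184.64)] = √[7579.64 × 13863.76] = 10250.9663
r = 3225.08 / 10250.9663 ≈ 0.315

0.315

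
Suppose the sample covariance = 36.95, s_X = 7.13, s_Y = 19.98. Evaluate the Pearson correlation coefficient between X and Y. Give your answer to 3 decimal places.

r = Cov(X,Y) / (s_X · s_Y) = 36.95 / (7.13 × 19.98)
  = 36.95 / 142.4574 ≈ 0.259

0.259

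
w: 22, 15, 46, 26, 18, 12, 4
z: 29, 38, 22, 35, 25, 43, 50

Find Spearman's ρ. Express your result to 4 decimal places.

-0.8571

Rank w: 5, 3, 7, 6, 4, 2, 1
Rank z: 3, 5, 1, 4, 2, 6, 7
d = rank(w) − rank(z): 2, -2, 6, 2, 2, -4, -6; Σd² = 104
ρ = 1 − 6Σd² / [n(n²−1)] = 1 − 6×104 / (7×48) = 1 − 624/336 ≈ -0.8571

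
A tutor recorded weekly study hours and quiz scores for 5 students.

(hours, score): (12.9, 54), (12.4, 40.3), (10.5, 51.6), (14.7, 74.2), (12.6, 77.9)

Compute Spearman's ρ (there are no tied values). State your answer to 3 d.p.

0.600

Rank hours: 4, 2, 1, 5, 3
Rank score: 3, 1, 2, 4, 5
d = rank(hours) − rank(score): 1, 1, -1, 1, -2; Σd² = 8
ρ = 1 − 6Σd² / [n(n²−1)] = 1 − 6×8 / (5×24) = 1 − 48/120 ≈ 0.600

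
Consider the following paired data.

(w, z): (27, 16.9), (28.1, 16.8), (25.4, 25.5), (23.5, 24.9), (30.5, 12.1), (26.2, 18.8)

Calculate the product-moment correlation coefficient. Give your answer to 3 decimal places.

-0.925

n = 6, Σw = 160.7, Σz = 115, Σw² = 4332.71, Σz² = 2337.96, Σwz = 3022.84
nΣwz − ΣwΣz = 18137.04 − 18480.5 = -343.46
nΣw² − (Σw)² = 25996.26 − 25824.49 = 171.77; nΣz² − (Σz)² = 14027.76 − 13225 = 802.76
r = -343.46 / √(171.77 × 802.76) = -343.46 / 371.3355 ≈ -0.925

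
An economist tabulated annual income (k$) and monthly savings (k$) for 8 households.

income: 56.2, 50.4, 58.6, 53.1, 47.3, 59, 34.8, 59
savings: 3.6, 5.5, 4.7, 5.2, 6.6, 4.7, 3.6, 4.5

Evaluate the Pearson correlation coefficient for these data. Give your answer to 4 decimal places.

0.0522

n = 8, Σx = 418.4, Σy = 38.4, Σx² = 22362.5, Σy² = 191.2, Σxy = 2011.32
nΣxy − ΣxΣy = 16090.56 − 16066.56 = 24
nΣx² − (Σx)² = 178900 − 175058.56 = 3841.44; nΣy² − (Σy)² = 1529.6 − 1474.56 = 55.04
r = 24 / √(3841.44 × 55.04) = 24 / 459.8183 ≈ 0.0522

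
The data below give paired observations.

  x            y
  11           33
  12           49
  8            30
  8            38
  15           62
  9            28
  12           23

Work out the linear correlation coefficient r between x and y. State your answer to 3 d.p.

0.646

n = 7, Σx = 75, Σy = 263, Σx² = 843, Σy² = 10991, Σxy = 2953
nΣxy − ΣxΣy = 20671 − 19725 = 946
nΣx² − (Σx)² = 5901 − 5625 = 276; nΣy² − (Σy)² = 76937 − 69169 = 7768
r = 946 / √(276 × 7768) = 946 / 1464.2295 ≈ 0.646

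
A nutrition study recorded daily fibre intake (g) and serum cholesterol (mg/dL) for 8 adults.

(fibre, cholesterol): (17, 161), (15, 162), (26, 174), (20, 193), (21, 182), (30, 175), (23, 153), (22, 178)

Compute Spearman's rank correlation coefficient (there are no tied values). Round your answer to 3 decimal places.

0.024

Rank fibre: 2, 1, 7, 3, 4, 8, 6, 5
Rank cholesterol: 2, 3, 4, 8, 7, 5, 1, 6
d = rank(fibre) − rank(cholesterol): 0, -2, 3, -5, -3, 3, 5, -1; Σd² = 82
ρ = 1 − 6Σd² / [n(n²−1)] = 1 − 6×82 / (8×63) = 1 − 492/504 ≈ 0.024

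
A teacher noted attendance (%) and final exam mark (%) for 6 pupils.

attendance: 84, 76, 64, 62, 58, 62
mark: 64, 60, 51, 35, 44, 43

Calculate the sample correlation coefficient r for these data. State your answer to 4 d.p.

0.8859

n = 6, Σx = 406, Σy = 297, Σx² = 27980, Σy² = 15307, Σxy = 20588
nΣxy − ΣxΣy = 123528 − 120582 = 2946
nΣx² − (Σx)² = 167880 − 164836 = 3044; nΣy² − (Σy)² = 91842 − 88209 = 3633
r = 2946 / √(3044 × 3633) = 2946 / 3325.4852 ≈ 0.8859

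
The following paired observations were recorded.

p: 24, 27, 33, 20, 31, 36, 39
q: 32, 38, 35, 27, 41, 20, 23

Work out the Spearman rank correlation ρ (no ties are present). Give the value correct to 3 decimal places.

Rank p: 2, 3, 5, 1, 4, 6, 7
Rank q: 4, 6, 5, 3, 7, 1, 2
d = rank(p) − rank(q): -2, -3, 0, -2, -3, 5, 5; Σd² = 76
ρ = 1 − 6Σd² / [n(n²−1)] = 1 − 6×76 / (7×48) = 1 − 456/336 ≈ -0.357

-0.357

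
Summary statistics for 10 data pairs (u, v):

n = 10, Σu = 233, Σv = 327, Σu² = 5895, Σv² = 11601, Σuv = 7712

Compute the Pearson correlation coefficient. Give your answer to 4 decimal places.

r = (nΣuv − ΣuΣv) / √[(nΣu² − (Σu)²)(nΣv² − (Σv)²)]
Numerator: 10×7712 − 233×327 = 929
Denominator: √[(58950 − 54289)(116010 − 106929)] = √[4661 × 9081] = 6505.8851
r = 929 / 6505.8851 ≈ 0.1428

0.1428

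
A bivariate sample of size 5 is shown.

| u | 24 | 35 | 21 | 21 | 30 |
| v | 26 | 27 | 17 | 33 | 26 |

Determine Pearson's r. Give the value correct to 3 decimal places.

n = 5, Σu = 131, Σv = 129, Σu² = 3583, Σv² = 3459, Σuv = 3399
nΣuv − ΣuΣv = 16995 − 16899 = 96
nΣu² − (Σu)² = 17915 − 17161 = 754; nΣv² − (Σv)² = 17295 − 16641 = 654
r = 96 / √(754 × 654) = 96 / 702.2222 ≈ 0.137

0.137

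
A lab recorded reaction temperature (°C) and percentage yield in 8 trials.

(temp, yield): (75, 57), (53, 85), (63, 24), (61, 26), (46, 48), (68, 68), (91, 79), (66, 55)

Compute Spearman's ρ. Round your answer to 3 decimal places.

0.333

Rank temp: 7, 2, 4, 3, 1, 6, 8, 5
Rank yield: 5, 8, 1, 2, 3, 6, 7, 4
d = rank(temp) − rank(yield): 2, -6, 3, 1, -2, 0, 1, 1; Σd² = 56
ρ = 1 − 6Σd² / [n(n²−1)] = 1 − 6×56 / (8×63) = 1 − 336/504 ≈ 0.333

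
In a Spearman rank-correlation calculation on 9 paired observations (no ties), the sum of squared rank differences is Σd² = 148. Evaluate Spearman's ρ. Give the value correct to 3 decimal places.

-0.233

ρ = 1 − 6Σd² / [n(n²−1)] = 1 − 6×148 / (9×80)
  = 1 − 888/720 = 1 − 1.2333 ≈ -0.233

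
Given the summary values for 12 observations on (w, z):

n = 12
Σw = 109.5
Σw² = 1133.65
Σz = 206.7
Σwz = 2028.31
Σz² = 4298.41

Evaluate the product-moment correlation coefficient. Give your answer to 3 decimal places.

0.451

r = (nΣwz − ΣwΣz) / √[(nΣw² − (Σw)²)(nΣz² − (Σz)²)]
Numerator: 12×2028.31 − 109.5×206.7 = 1706.07
Denominator: √[(13603.8 − 11990.25)(51580.92 − 42724.89)] = √[1613.55 × 8856.03] = 3780.1650
r = 1706.07 / 3780.1650 ≈ 0.451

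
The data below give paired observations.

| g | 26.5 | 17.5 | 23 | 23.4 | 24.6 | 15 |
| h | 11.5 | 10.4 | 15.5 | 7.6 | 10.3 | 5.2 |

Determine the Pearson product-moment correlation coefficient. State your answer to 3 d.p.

0.535

n = 6, Σg = 130, Σh = 60.5, Σg² = 2915.22, Σh² = 671.55, Σgh = 1352.47
nΣgh − ΣgΣh = 8114.82 − 7865 = 249.82
nΣg² − (Σg)² = 17491.32 − 16900 = 591.32; nΣh² − (Σh)² = 4029.3 − 3660.25 = 369.05
r = 249.82 / √(591.32 × 369.05) = 249.82 / 467.1473 ≈ 0.535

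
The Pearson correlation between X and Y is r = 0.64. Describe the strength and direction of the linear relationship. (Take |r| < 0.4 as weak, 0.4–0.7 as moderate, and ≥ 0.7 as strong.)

moderate positive

r = 0.64 > 0 so the relationship is positive.
|r| = 0.64, which falls in the moderate range.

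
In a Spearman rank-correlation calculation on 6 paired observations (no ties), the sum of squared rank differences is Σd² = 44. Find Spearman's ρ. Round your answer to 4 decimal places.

ρ = 1 − 6Σd² / [n(n²−1)] = 1 − 6×44 / (6×35)
  = 1 − 264/210 = 1 − 1.25714 ≈ -0.2571

-0.2571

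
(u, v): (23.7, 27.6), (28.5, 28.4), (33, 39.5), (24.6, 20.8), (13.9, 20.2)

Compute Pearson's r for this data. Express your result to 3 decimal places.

0.826

n = 5, Σu = 123.7, Σv = 136.5, Σu² = 3261.31, Σv² = 3969.25, Σuv = 3559.48
nΣuv − ΣuΣv = 17797.4 − 16885.05 = 912.35
nΣu² − (Σu)² = 16306.55 − 15301.69 = 1004.86; nΣv² − (Σv)² = 19846.25 − 18632.25 = 1214
r = 912.35 / √(1004.86 × 1214) = 912.35 / 1104.4909 ≈ 0.826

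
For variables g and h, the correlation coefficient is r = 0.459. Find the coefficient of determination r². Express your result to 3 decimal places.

0.211

r² = (0.459)² = 0.211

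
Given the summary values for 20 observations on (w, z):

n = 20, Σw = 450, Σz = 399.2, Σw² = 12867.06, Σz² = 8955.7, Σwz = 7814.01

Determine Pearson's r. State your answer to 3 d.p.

r = (nΣwz − ΣwΣz) / √[(nΣw² − (Σw)²)(nΣz² − (Σz)²)]
Numerator: 20×7814.01 − 450×399.2 = -23359.8
Denominator: √[(257341.2 − 202500)(179114 − 159360.64)] = √[54841.2 × 19753.36] = 32913.4922
r = -23359.8 / 32913.4922 ≈ -0.710

-0.710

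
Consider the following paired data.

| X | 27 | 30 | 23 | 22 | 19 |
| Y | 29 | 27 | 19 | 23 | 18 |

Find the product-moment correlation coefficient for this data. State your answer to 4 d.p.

n = 5, ΣX = 121, ΣY = 116, ΣX² = 3003, ΣY² = 2784, ΣXY = 2878
nΣXY − ΣXΣY = 14390 − 14036 = 354
nΣX² − (ΣX)² = 15015 − 14641 = 374; nΣY² − (ΣY)² = 13920 − 13456 = 464
r = 354 / √(374 × 464) = 354 / 416.5765 ≈ 0.8498

0.8498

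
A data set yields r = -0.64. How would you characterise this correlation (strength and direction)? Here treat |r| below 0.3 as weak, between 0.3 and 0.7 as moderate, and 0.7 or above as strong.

moderate negative

r = -0.64 < 0 so the relationship is negative.
|r| = 0.64, which falls in the moderate range.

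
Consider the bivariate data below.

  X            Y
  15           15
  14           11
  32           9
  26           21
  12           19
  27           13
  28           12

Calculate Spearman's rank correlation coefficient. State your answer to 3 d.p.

-0.500

Rank X: 3, 2, 7, 4, 1, 5, 6
Rank Y: 5, 2, 1, 7, 6, 4, 3
d = rank(X) − rank(Y): -2, 0, 6, -3, -5, 1, 3; Σd² = 84
ρ = 1 − 6Σd² / [n(n²−1)] = 1 − 6×84 / (7×48) = 1 − 504/336 ≈ -0.500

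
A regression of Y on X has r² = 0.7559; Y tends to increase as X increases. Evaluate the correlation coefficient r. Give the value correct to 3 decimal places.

|r| = √0.7559 = 0.869
The association is positive, so r = 0.869.

0.869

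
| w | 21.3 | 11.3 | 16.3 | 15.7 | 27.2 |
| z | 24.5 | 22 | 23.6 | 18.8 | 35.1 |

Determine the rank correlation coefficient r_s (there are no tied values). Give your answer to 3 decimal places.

0.900

Rank w: 4, 1, 3, 2, 5
Rank z: 4, 2, 3, 1, 5
d = rank(w) − rank(z): 0, -1, 0, 1, 0; Σd² = 2
ρ = 1 − 6Σd² / [n(n²−1)] = 1 − 6×2 / (5×24) = 1 − 12/120 ≈ 0.900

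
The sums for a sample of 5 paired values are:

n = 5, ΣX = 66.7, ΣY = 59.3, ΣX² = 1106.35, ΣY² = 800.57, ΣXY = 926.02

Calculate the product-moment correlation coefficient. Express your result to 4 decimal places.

r = (nΣXY − ΣXΣY) / √[(nΣX² − (ΣX)²)(nΣY² − (ΣY)²)]
Numerator: 5×926.02 − 66.7×59.3 = 674.79
Denominator: √[(5531.75 − 4448.89)(4002.85 − 3516.49)] = √[1082.86 × 486.36] = 725.7133
r = 674.79 / 725.7133 ≈ 0.9298

0.9298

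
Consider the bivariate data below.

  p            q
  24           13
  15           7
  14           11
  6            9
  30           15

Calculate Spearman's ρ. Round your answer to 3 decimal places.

0.700

Rank p: 4, 3, 2, 1, 5
Rank q: 4, 1, 3, 2, 5
d = rank(p) − rank(q): 0, 2, -1, -1, 0; Σd² = 6
ρ = 1 − 6Σd² / [n(n²−1)] = 1 − 6×6 / (5×24) = 1 − 36/120 ≈ 0.700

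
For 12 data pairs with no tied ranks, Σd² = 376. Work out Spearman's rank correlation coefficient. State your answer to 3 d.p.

-0.315

ρ = 1 − 6Σd² / [n(n²−1)] = 1 − 6×376 / (12×143)
  = 1 − 2256/1716 = 1 − 1.3147 ≈ -0.315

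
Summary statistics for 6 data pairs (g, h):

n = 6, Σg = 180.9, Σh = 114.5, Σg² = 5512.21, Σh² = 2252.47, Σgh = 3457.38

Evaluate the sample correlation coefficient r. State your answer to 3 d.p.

0.083

r = (nΣgh − ΣgΣh) / √[(nΣg² − (Σg)²)(nΣh² − (Σh)²)]
Numerator: 6×3457.38 − 180.9×114.5 = 31.23
Denominator: √[(33073.26 − 32724.81)(13514.82 − 13110.25)] = √[348.45 × 404.57] = 375.4629
r = 31.23 / 375.4629 ≈ 0.083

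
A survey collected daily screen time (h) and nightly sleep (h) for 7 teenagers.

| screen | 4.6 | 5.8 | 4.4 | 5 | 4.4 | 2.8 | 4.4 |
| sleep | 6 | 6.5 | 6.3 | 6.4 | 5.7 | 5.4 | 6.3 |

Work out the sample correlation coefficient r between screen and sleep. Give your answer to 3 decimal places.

n = 7, Σx = 31.4, Σy = 42.6, Σx² = 145.72, Σy² = 260.24, Σxy = 192.94
nΣxy − ΣxΣy = 1350.58 − 1337.64 = 12.94
nΣx² − (Σx)² = 1020.04 − 985.96 = 34.08; nΣy² − (Σy)² = 1821.68 − 1814.76 = 6.92
r = 12.94 / √(34.08 × 6.92) = 12.94 / 15.3569 ≈ 0.843

0.843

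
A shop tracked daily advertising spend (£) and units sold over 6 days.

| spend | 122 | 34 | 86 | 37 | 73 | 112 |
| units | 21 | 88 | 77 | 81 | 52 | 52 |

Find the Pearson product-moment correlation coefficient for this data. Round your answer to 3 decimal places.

-0.843

n = 6, Σx = 464, Σy = 371, Σx² = 42678, Σy² = 26083, Σxy = 24793
nΣxy − ΣxΣy = 148758 − 172144 = -23386
nΣx² − (Σx)² = 256068 − 215296 = 40772; nΣy² − (Σy)² = 156498 − 137641 = 18857
r = -23386 / √(40772 × 18857) = -23386 / 27727.9210 ≈ -0.843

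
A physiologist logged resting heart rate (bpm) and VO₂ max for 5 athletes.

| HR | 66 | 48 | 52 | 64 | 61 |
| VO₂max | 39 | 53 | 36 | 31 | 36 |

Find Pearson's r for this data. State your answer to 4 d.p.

n = 5, Σx = 291, Σy = 195, Σx² = 17181, Σy² = 7883, Σxy = 11170
nΣxy − ΣxΣy = 55850 − 56745 = -895
nΣx² − (Σx)² = 85905 − 84681 = 1224; nΣy² − (Σy)² = 39415 − 38025 = 1390
r = -895 / √(1224 × 1390) = -895 / 1304.3619 ≈ -0.6862

-0.6862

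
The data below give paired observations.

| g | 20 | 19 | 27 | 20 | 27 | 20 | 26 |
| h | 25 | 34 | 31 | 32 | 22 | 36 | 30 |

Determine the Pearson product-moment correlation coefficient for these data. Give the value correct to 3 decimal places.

n = 7, Σg = 159, Σh = 210, Σg² = 3695, Σh² = 6446, Σgh = 4717
nΣgh − ΣgΣh = 33019 − 33390 = -371
nΣg² − (Σg)² = 25865 − 25281 = 584; nΣh² − (Σh)² = 45122 − 44100 = 1022
r = -371 / √(584 × 1022) = -371 / 772.5594 ≈ -0.480

-0.480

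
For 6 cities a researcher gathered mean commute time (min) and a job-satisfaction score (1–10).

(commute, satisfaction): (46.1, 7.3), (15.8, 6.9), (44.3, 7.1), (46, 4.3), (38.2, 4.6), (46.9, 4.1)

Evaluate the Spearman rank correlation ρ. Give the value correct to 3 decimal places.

Rank commute: 5, 1, 3, 4, 2, 6
Rank satisfaction: 6, 4, 5, 2, 3, 1
d = rank(commute) − rank(satisfaction): -1, -3, -2, 2, -1, 5; Σd² = 44
ρ = 1 − 6Σd² / [n(n²−1)] = 1 − 6×44 / (6×35) = 1 − 264/210 ≈ -0.257

-0.257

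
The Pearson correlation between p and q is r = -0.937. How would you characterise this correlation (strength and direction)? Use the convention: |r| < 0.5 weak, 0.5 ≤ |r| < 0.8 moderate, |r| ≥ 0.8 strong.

strong negative

r = -0.937 < 0 so the relationship is negative.
|r| = 0.937, which falls in the strong range.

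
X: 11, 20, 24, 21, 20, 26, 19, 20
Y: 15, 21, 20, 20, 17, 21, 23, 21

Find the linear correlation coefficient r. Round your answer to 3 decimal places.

0.616

n = 8, ΣX = 161, ΣY = 158, ΣX² = 3375, ΣY² = 3166, ΣXY = 3228
nΣXY − ΣXΣY = 25824 − 25438 = 386
nΣX² − (ΣX)² = 27000 − 25921 = 1079; nΣY² − (ΣY)² = 25328 − 24964 = 364
r = 386 / √(1079 × 364) = 386 / 626.7025 ≈ 0.616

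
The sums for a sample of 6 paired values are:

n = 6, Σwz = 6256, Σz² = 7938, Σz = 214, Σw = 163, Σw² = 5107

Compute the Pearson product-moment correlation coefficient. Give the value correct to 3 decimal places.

r = (nΣwz − ΣwΣz) / √[(nΣw² − (Σw)²)(nΣz² − (Σz)²)]
Numerator: 6×6256 − 163×214 = 2654
Denominator: √[(30642 − 26569)(47628 − 45796)] = √[4073 × 1832] = 2731.6178
r = 2654 / 2731.6178 ≈ 0.972

0.972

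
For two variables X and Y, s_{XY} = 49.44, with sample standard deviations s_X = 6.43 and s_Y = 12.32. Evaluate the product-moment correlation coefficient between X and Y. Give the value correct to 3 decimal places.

0.624

r = Cov(X,Y) / (s_X · s_Y) = 49.44 / (6.43 × 12.32)
  = 49.44 / 79.2176 ≈ 0.624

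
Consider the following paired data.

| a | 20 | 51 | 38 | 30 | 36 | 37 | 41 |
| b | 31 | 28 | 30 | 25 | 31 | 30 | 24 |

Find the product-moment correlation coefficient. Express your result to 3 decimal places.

-0.269

n = 7, Σa = 253, Σb = 199, Σa² = 9691, Σb² = 5707, Σab = 7148
nΣab − ΣaΣb = 50036 − 50347 = -311
nΣa² − (Σa)² = 67837 − 64009 = 3828; nΣb² − (Σb)² = 39949 − 39601 = 348
r = -311 / √(3828 × 348) = -311 / 1154.1854 ≈ -0.269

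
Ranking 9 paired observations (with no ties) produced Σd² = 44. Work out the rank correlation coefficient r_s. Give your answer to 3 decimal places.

0.633

ρ = 1 − 6Σd² / [n(n²−1)] = 1 − 6×44 / (9×80)
  = 1 − 264/720 = 1 − 0.3667 ≈ 0.633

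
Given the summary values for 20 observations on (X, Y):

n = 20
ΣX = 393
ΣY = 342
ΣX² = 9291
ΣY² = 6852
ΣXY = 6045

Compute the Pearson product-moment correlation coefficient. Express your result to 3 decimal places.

-0.538

r = (nΣXY − ΣXΣY) / √[(nΣX² − (ΣX)²)(nΣY² − (ΣY)²)]
Numerator: 20×6045 − 393×342 = -13506
Denominator: √[(185820 − 154449)(137040 − 116964)] = √[31371 × 20076] = 25095.9000
r = -13506 / 25095.9000 ≈ -0.538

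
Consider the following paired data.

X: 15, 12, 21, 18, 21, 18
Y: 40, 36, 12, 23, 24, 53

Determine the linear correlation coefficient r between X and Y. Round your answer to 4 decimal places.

-0.5240

n = 6, ΣX = 105, ΣY = 188, ΣX² = 1899, ΣY² = 6954, ΣXY = 3156
nΣXY − ΣXΣY = 18936 − 19740 = -804
nΣX² − (ΣX)² = 11394 − 11025 = 369; nΣY² − (ΣY)² = 41724 − 35344 = 6380
r = -804 / √(369 × 6380) = -804 / 1534.3468 ≈ -0.5240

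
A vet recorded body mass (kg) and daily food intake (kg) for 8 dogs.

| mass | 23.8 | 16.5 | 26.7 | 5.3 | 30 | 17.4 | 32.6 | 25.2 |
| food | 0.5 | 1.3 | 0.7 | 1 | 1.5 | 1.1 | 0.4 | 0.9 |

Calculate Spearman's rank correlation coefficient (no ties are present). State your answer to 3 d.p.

Rank mass: 4, 2, 6, 1, 7, 3, 8, 5
Rank food: 2, 7, 3, 5, 8, 6, 1, 4
d = rank(mass) − rank(food): 2, -5, 3, -4, -1, -3, 7, 1; Σd² = 114
ρ = 1 − 6Σd² / [n(n²−1)] = 1 − 6×114 / (8×63) = 1 − 684/504 ≈ -0.357

-0.357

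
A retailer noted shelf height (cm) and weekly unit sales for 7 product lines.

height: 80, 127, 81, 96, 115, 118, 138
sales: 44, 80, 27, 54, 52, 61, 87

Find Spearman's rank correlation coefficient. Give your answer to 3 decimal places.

0.929

Rank height: 1, 6, 2, 3, 4, 5, 7
Rank sales: 2, 6, 1, 4, 3, 5, 7
d = rank(height) − rank(sales): -1, 0, 1, -1, 1, 0, 0; Σd² = 4
ρ = 1 − 6Σd² / [n(n²−1)] = 1 − 6×4 / (7×48) = 1 − 24/336 ≈ 0.929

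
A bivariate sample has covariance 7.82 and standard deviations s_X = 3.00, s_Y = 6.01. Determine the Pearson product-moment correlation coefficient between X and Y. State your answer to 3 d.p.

r = Cov(X,Y) / (s_X · s_Y) = 7.82 / (3.00 × 6.01)
  = 7.82 / 18.0300 ≈ 0.434

0.434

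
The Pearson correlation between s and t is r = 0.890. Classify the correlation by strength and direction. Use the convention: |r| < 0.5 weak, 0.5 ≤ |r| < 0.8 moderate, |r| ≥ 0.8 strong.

strong positive

r = 0.890 > 0 so the relationship is positive.
|r| = 0.890, which falls in the strong range.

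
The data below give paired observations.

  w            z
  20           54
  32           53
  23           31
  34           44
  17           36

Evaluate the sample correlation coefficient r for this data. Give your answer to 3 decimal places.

0.341

n = 5, Σw = 126, Σz = 218, Σw² = 3398, Σz² = 9918, Σwz = 5597
nΣwz − ΣwΣz = 27985 − 27468 = 517
nΣw² − (Σw)² = 16990 − 15876 = 1114; nΣz² − (Σz)² = 49590 − 47524 = 2066
r = 517 / √(1114 × 2066) = 517 / 1517.0775 ≈ 0.341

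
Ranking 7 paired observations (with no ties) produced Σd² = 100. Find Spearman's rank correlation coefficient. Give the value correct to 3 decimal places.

ρ = 1 − 6Σd² / [n(n²−1)] = 1 − 6×100 / (7×48)
  = 1 − 600/336 = 1 − 1.7857 ≈ -0.786

-0.786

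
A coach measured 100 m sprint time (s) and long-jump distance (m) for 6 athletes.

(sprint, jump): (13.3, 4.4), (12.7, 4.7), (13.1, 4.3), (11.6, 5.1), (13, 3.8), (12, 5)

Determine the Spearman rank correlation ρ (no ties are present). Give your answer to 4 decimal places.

-0.7714

Rank sprint: 6, 3, 5, 1, 4, 2
Rank jump: 3, 4, 2, 6, 1, 5
d = rank(sprint) − rank(jump): 3, -1, 3, -5, 3, -3; Σd² = 62
ρ = 1 − 6Σd² / [n(n²−1)] = 1 − 6×62 / (6×35) = 1 − 372/210 ≈ -0.7714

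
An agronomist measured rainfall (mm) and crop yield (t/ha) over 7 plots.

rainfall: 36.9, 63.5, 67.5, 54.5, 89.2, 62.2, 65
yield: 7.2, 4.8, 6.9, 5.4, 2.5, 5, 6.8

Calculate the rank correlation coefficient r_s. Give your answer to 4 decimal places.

-0.4286

Rank rainfall: 1, 4, 6, 2, 7, 3, 5
Rank yield: 7, 2, 6, 4, 1, 3, 5
d = rank(rainfall) − rank(yield): -6, 2, 0, -2, 6, 0, 0; Σd² = 80
ρ = 1 − 6Σd² / [n(n²−1)] = 1 − 6×80 / (7×48) = 1 − 480/336 ≈ -0.4286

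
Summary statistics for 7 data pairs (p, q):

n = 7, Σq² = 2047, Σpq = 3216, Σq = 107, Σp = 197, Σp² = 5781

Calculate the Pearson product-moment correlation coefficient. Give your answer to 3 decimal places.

r = (nΣpq − ΣpΣq) / √[(nΣp² − (Σp)²)(nΣq² − (Σq)²)]
Numerator: 7×3216 − 197×107 = 1433
Denominator: √[(40467 − 38809)(14329 − 11449)] = √[1658 × 2880] = 2185.1865
r = 1433 / 2185.1865 ≈ 0.656

0.656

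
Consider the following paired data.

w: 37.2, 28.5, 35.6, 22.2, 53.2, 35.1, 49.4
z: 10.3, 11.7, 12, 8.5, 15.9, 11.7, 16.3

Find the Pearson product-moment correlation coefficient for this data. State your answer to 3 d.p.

0.919

n = 7, Σw = 261.2, Σz = 86.4, Σw² = 10458.9, Σz² = 1114.62, Σwz = 3394.28
nΣwz − ΣwΣz = 23759.96 − 22567.68 = 1192.28
nΣw² − (Σw)² = 73212.3 − 68225.44 = 4986.86; nΣz² − (Σz)² = 7802.34 − 7464.96 = 337.38
r = 1192.28 / √(4986.86 × 337.38) = 1192.28 / 1297.0994 ≈ 0.919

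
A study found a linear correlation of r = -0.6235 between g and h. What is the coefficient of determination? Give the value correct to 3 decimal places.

0.389

r² = (-0.6235)² = 0.389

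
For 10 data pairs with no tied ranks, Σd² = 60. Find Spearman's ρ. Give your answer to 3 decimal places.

ρ = 1 − 6Σd² / [n(n²−1)] = 1 − 6×60 / (10×99)
  = 1 − 360/990 = 1 − 0.3636 ≈ 0.636

0.636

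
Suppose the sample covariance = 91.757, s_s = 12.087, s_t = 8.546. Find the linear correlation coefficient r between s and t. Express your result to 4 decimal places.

0.8883

r = Cov(s,t) / (s_s · s_t) = 91.757 / (12.087 × 8.546)
  = 91.757 / 103.2955 ≈ 0.8883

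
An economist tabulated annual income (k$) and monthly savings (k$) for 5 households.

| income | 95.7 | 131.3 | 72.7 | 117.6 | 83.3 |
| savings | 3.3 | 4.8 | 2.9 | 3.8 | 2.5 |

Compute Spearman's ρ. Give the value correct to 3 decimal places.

Rank income: 3, 5, 1, 4, 2
Rank savings: 3, 5, 2, 4, 1
d = rank(income) − rank(savings): 0, 0, -1, 0, 1; Σd² = 2
ρ = 1 − 6Σd² / [n(n²−1)] = 1 − 6×2 / (5×24) = 1 − 12/120 ≈ 0.900

0.900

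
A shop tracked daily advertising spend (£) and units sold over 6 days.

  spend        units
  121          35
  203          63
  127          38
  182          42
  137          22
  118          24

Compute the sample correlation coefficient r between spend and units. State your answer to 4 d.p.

0.8267

n = 6, Σx = 888, Σy = 224, Σx² = 137796, Σy² = 9462, Σxy = 35340
nΣxy − ΣxΣy = 212040 − 198912 = 13128
nΣx² − (Σx)² = 826776 − 788544 = 38232; nΣy² − (Σy)² = 56772 − 50176 = 6596
r = 13128 / √(38232 × 6596) = 13128 / 15880.1219 ≈ 0.8267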